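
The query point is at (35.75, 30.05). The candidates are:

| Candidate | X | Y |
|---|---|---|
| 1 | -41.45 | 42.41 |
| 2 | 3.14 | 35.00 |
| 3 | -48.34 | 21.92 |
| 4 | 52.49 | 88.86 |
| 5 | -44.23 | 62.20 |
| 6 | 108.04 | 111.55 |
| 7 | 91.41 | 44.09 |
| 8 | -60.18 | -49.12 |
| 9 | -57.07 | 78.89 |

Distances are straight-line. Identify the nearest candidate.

2

Distances from (35.75, 30.05):
1: 78.18
2: 32.98
3: 84.48
4: 61.15
5: 86.20
6: 108.94
7: 57.40
8: 124.38
9: 104.89
Minimum: 2 at 32.98.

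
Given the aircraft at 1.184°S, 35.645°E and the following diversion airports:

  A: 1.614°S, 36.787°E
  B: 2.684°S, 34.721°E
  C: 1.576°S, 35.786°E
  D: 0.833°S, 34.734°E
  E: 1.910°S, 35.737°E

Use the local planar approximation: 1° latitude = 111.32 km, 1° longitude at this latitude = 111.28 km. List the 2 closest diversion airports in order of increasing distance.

C, E

Distances from 1.184°S, 35.645°E:
A: √((-0.430·111.32)² + (1.142·111.28)²) = √(2291.30713 + 16149.77372) = 135.798 km
B: √((-1.500·111.32)² + (-0.924·111.28)²) = √(27882.32040 + 10572.51175) = 196.099 km
C: √((-0.392·111.32)² + (0.141·111.28)²) = √(1904.22617 + 246.19116) = 46.373 km
D: √((0.351·111.32)² + (-0.911·111.28)²) = √(1526.72434 + 10277.10960) = 108.645 km
E: √((-0.726·111.32)² + (0.092·111.28)²) = √(6531.60085 + 104.81173) = 81.464 km
Sorted: C (46.373 km) < E (81.464 km) < D (108.645 km) < A (135.798 km) < …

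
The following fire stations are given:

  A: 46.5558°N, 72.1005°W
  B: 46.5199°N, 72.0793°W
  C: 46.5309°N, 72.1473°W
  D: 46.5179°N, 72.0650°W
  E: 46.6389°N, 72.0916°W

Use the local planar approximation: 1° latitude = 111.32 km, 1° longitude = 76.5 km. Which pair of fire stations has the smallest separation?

Pairwise distances:
B–D: 1.1164 km
A–B: 4.3129 km
A–C: 4.5278 km
A–D: 5.0175 km
B–C: 5.3442 km
C–D: 6.4601 km
A–E: 9.2757 km
C–E: 12.7553 km
B–E: 13.2805 km
D–E: 13.6226 km
Closest pair: B–D at 1.1164 km.

B and D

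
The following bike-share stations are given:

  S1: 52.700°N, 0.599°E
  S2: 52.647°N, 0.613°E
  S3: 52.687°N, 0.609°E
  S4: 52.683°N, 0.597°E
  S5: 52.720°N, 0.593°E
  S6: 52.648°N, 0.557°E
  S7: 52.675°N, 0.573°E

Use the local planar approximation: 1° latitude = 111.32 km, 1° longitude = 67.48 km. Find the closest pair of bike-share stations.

Pairwise distances:
S3–S4: √((-0.004·111.32)² + (-0.012·67.48)²) = √(0.19827 + 0.65571) = 0.924 km
S1–S3: √((-0.013·111.32)² + (0.010·67.48)²) = √(2.09427 + 0.45536) = 1.597 km
S4–S7: √((-0.008·111.32)² + (-0.024·67.48)²) = √(0.79310 + 2.62285) = 1.848 km
S1–S4: √((-0.017·111.32)² + (-0.002·67.48)²) = √(3.58133 + 0.01821) = 1.897 km
S1–S5: √((0.020·111.32)² + (-0.006·67.48)²) = √(4.95686 + 0.16393) = 2.263 km
S3–S7: √((-0.012·111.32)² + (-0.036·67.48)²) = √(1.78447 + 5.90140) = 2.772 km
S6–S7: √((0.027·111.32)² + (0.016·67.48)²) = √(9.03387 + 1.16571) = 3.194 km
S1–S7: √((-0.025·111.32)² + (-0.026·67.48)²) = √(7.74509 + 3.07820) = 3.290 km
S2–S6: √((0.001·111.32)² + (-0.056·67.48)²) = √(0.01239 + 14.27993) = 3.781 km
S3–S5: √((0.033·111.32)² + (-0.016·67.48)²) = √(13.49504 + 1.16571) = 3.829 km
S2–S7: √((0.028·111.32)² + (-0.040·67.48)²) = √(9.71544 + 7.28568) = 4.123 km
S4–S5: √((0.037·111.32)² + (-0.004·67.48)²) = √(16.96484 + 0.07286) = 4.128 km
S2–S4: √((0.036·111.32)² + (-0.016·67.48)²) = √(16.06022 + 1.16571) = 4.150 km
S2–S3: √((0.040·111.32)² + (-0.004·67.48)²) = √(19.82743 + 0.07286) = 4.461 km
S4–S6: √((-0.035·111.32)² + (-0.040·67.48)²) = √(15.18037 + 7.28568) = 4.740 km
S5–S7: √((-0.045·111.32)² + (-0.020·67.48)²) = √(25.09409 + 1.82142) = 5.188 km
S3–S6: √((-0.039·111.32)² + (-0.052·67.48)²) = √(18.84845 + 12.31280) = 5.582 km
S1–S2: √((-0.053·111.32)² + (0.014·67.48)²) = √(34.80953 + 0.89250) = 5.975 km
S1–S6: √((-0.052·111.32)² + (-0.042·67.48)²) = √(33.50835 + 8.03246) = 6.445 km
S2–S5: √((0.073·111.32)² + (-0.020·67.48)²) = √(66.03773 + 1.82142) = 8.238 km
S5–S6: √((-0.072·111.32)² + (-0.036·67.48)²) = √(64.24087 + 5.90140) = 8.375 km
Closest pair: S3–S4 at 0.924 km.

S3 and S4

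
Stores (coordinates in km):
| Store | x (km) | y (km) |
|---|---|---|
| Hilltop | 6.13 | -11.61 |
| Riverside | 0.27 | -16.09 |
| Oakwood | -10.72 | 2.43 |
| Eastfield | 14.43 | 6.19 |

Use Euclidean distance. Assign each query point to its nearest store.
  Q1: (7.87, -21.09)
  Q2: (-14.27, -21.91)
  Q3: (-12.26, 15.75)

Q1→Riverside; Q2→Riverside; Q3→Oakwood

Q1 at (7.87, -21.09):
  Hilltop: 9.64 km
  Riverside: 9.10 km
  Oakwood: 29.98 km
  Eastfield: 28.06 km
  → nearest: Riverside (9.10 km)
Q2 at (-14.27, -21.91):
  Hilltop: 22.85 km
  Riverside: 15.66 km
  Oakwood: 24.60 km
  Eastfield: 40.17 km
  → nearest: Riverside (15.66 km)
Q3 at (-12.26, 15.75):
  Hilltop: 32.97 km
  Riverside: 34.22 km
  Oakwood: 13.41 km
  Eastfield: 28.35 km
  → nearest: Oakwood (13.41 km)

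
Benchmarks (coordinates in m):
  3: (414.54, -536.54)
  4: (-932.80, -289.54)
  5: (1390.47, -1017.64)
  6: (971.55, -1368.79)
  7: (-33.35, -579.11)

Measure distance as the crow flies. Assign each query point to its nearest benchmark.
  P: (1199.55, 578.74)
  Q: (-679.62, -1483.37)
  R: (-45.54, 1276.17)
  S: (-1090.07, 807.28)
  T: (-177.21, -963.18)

P→3; Q→7; R→4; S→4; T→7

P at (1199.55, 578.74):
  3: √((-785.01)² + (-1115.28)²) = √(616240.7001 + 1243849.4784) = 1363.85 m
  4: √((-2132.35)² + (-868.28)²) = √(4546916.5225 + 753910.1584) = 2302.35 m
  5: √((190.92)² + (-1596.38)²) = √(36450.4464 + 2548429.1044) = 1607.76 m
  6: √((-228.00)² + (-1947.53)²) = √(51984.0000 + 3792873.1009) = 1960.83 m
  7: √((-1232.90)² + (-1157.85)²) = √(1520042.4100 + 1340616.6225) = 1691.35 m
  → nearest: 3 (1363.85 m)
Q at (-679.62, -1483.37):
  3: √((1094.16)² + (946.83)²) = √(1197186.1056 + 896487.0489) = 1446.95 m
  4: √((-253.18)² + (1193.83)²) = √(64100.1124 + 1425230.0689) = 1220.38 m
  5: √((2070.09)² + (465.73)²) = √(4285272.6081 + 216904.4329) = 2121.83 m
  6: √((1651.17)² + (114.58)²) = √(2726362.3689 + 13128.5764) = 1655.14 m
  7: √((646.27)² + (904.26)²) = √(417664.9129 + 817686.1476) = 1111.46 m
  → nearest: 7 (1111.46 m)
R at (-45.54, 1276.17):
  3: √((460.08)² + (-1812.71)²) = √(211673.6064 + 3285917.5441) = 1870.18 m
  4: √((-887.26)² + (-1565.71)²) = √(787230.3076 + 2451447.8041) = 1799.63 m
  5: √((1436.01)² + (-2293.81)²) = √(2062124.7201 + 5261564.3161) = 2706.23 m
  6: √((1017.09)² + (-2644.96)²) = √(1034472.0681 + 6995813.4016) = 2833.78 m
  7: √((12.19)² + (-1855.28)²) = √(148.5961 + 3442063.8784) = 1855.32 m
  → nearest: 4 (1799.63 m)
S at (-1090.07, 807.28):
  3: √((1504.61)² + (-1343.82)²) = √(2263851.2521 + 1805852.1924) = 2017.35 m
  4: √((157.27)² + (-1096.82)²) = √(24733.8529 + 1203014.1124) = 1108.04 m
  5: √((2480.54)² + (-1824.92)²) = √(6153078.6916 + 3330333.0064) = 3079.51 m
  6: √((2061.62)² + (-2176.07)²) = √(4250277.0244 + 4735280.6449) = 2997.59 m
  7: √((1056.72)² + (-1386.39)²) = √(1116657.1584 + 1922077.2321) = 1743.20 m
  → nearest: 4 (1108.04 m)
T at (-177.21, -963.18):
  3: √((591.75)² + (426.64)²) = √(350168.0625 + 182021.6896) = 729.51 m
  4: √((-755.59)² + (673.64)²) = √(570916.2481 + 453790.8496) = 1012.28 m
  5: √((1567.68)² + (-54.46)²) = √(2457620.5824 + 2965.8916) = 1568.63 m
  6: √((1148.76)² + (-405.61)²) = √(1319649.5376 + 164519.4721) = 1218.26 m
  7: √((143.86)² + (384.07)²) = √(20695.6996 + 147509.7649) = 410.13 m
  → nearest: 7 (410.13 m)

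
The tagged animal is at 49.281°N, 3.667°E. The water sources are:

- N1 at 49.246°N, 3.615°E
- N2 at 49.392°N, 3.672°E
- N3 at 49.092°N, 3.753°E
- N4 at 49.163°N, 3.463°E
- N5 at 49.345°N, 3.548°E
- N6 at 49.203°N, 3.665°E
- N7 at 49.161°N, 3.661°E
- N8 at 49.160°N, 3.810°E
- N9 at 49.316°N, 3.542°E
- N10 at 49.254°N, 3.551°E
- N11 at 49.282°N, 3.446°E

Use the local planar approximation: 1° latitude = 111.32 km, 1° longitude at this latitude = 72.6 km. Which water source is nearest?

Distances from 49.281°N, 3.667°E:
N1: √((-0.035·111.32)² + (-0.052·72.6)²) = √(15.18037 + 14.25214) = 5.425 km
N2: √((0.111·111.32)² + (0.005·72.6)²) = √(152.68359 + 0.13177) = 12.362 km
N3: √((-0.189·111.32)² + (0.086·72.6)²) = √(442.65972 + 38.98254) = 21.946 km
N4: √((-0.118·111.32)² + (-0.204·72.6)²) = √(172.54819 + 219.34795) = 19.796 km
N5: √((0.064·111.32)² + (-0.119·72.6)²) = √(50.75822 + 74.63923) = 11.198 km
N6: √((-0.078·111.32)² + (-0.002·72.6)²) = √(75.39379 + 0.02108) = 8.684 km
N7: √((-0.120·111.32)² + (-0.006·72.6)²) = √(178.44685 + 0.18975) = 13.366 km
N8: √((-0.121·111.32)² + (0.143·72.6)²) = √(181.43336 + 107.78177) = 17.006 km
N9: √((0.035·111.32)² + (-0.125·72.6)²) = √(15.18037 + 82.35562) = 9.876 km
N10: √((-0.027·111.32)² + (-0.116·72.6)²) = √(9.03387 + 70.92335) = 8.942 km
N11: √((0.001·111.32)² + (-0.221·72.6)²) = √(0.01239 + 257.42919) = 16.045 km
Minimum: N1 at 5.425 km.

N1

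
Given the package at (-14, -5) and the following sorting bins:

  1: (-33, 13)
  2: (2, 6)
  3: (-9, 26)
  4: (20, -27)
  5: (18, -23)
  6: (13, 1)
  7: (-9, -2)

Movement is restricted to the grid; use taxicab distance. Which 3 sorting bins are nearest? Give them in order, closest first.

Distances from (-14, -5):
1: |-19| + |18| = 19 + 18 = 37
2: |16| + |11| = 16 + 11 = 27
3: |5| + |31| = 5 + 31 = 36
4: |34| + |-22| = 34 + 22 = 56
5: |32| + |-18| = 32 + 18 = 50
6: |27| + |6| = 27 + 6 = 33
7: |5| + |3| = 5 + 3 = 8
Sorted: 7 (8) < 2 (27) < 6 (33) < 3 (36) < 1 (37) < …

7, 2, 6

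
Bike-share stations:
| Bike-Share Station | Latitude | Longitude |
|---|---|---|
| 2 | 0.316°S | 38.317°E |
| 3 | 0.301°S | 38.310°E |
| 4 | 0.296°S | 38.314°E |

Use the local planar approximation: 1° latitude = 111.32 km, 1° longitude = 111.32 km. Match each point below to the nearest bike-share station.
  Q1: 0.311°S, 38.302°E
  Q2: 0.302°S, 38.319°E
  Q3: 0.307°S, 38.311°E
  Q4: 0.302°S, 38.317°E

Q1→3; Q2→4; Q3→3; Q4→4

Q1 at 0.311°S, 38.302°E:
  2: 1.760 km
  3: 1.426 km
  4: 2.138 km
  → nearest: 3 (1.426 km)
Q2 at 0.302°S, 38.319°E:
  2: 1.574 km
  3: 1.008 km
  4: 0.869 km
  → nearest: 4 (0.869 km)
Q3 at 0.307°S, 38.311°E:
  2: 1.204 km
  3: 0.677 km
  4: 1.269 km
  → nearest: 3 (0.677 km)
Q4 at 0.302°S, 38.317°E:
  2: 1.558 km
  3: 0.787 km
  4: 0.747 km
  → nearest: 4 (0.747 km)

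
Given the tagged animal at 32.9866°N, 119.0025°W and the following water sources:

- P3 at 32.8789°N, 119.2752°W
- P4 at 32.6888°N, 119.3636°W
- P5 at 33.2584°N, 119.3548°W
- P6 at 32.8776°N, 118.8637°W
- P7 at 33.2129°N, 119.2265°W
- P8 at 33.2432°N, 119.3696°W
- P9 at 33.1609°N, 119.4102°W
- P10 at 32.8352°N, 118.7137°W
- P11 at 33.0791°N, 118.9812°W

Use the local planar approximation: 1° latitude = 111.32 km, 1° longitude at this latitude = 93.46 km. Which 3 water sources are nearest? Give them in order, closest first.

P11, P6, P3

Distances from 32.9866°N, 119.0025°W:
P3: √((-0.1077·111.32)² + (-0.2727·93.46)²) = √(143.740053 + 649.563823) = 28.1657 km
P4: √((-0.2978·111.32)² + (-0.3611·93.46)²) = √(1098.995166 + 1138.954908) = 47.3070 km
P5: √((0.2718·111.32)² + (-0.3523·93.46)²) = √(915.472494 + 1084.118710) = 44.7168 km
P6: √((-0.1090·111.32)² + (0.1388·93.46)²) = √(147.231044 + 168.279218) = 17.7626 km
P7: √((0.2263·111.32)² + (-0.2240·93.46)²) = √(634.622555 + 438.275900) = 32.7551 km
P8: √((0.2566·111.32)² + (-0.3671·93.46)²) = √(815.942772 + 1177.118872) = 44.6437 km
P9: √((0.1743·111.32)² + (-0.4077·93.46)²) = √(376.479358 + 1451.887534) = 42.7594 km
P10: √((-0.1514·111.32)² + (0.2888·93.46)²) = √(284.052192 + 728.527469) = 31.8211 km
P11: √((0.0925·111.32)² + (0.0213·93.46)²) = √(106.030268 + 3.962879) = 10.4878 km
Sorted: P11 (10.4878 km) < P6 (17.7626 km) < P3 (28.1657 km) < P10 (31.8211 km) < P7 (32.7551 km) < …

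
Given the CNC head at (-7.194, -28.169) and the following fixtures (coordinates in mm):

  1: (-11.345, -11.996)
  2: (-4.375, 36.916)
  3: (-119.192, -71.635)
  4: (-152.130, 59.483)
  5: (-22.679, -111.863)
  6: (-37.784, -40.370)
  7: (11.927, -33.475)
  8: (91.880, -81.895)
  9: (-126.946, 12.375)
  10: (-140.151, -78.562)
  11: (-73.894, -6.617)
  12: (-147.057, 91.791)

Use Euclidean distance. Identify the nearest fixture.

1

Distances from (-7.194, -28.169):
1: √((-4.151)² + (16.173)²) = √(17.23080 + 261.56593) = 16.697 mm
2: √((2.819)² + (65.085)²) = √(7.94676 + 4236.05722) = 65.146 mm
3: √((-111.998)² + (-43.466)²) = √(12543.55200 + 1889.29316) = 120.137 mm
4: √((-144.936)² + (87.652)²) = √(21006.44410 + 7682.87310) = 169.379 mm
5: √((-15.485)² + (-83.694)²) = √(239.78522 + 7004.68564) = 85.114 mm
6: √((-30.590)² + (-12.201)²) = √(935.74810 + 148.86440) = 32.933 mm
7: √((19.121)² + (-5.306)²) = √(365.61264 + 28.15364) = 19.844 mm
8: √((99.074)² + (-53.726)²) = √(9815.65748 + 2886.48308) = 112.704 mm
9: √((-119.752)² + (40.544)²) = √(14340.54150 + 1643.81594) = 126.429 mm
10: √((-132.957)² + (-50.393)²) = √(17677.56385 + 2539.45445) = 142.187 mm
11: √((-66.700)² + (21.552)²) = √(4448.89000 + 464.48870) = 70.095 mm
12: √((-139.863)² + (119.960)²) = √(19561.65877 + 14390.40160) = 184.261 mm
Minimum: 1 at 16.697 mm.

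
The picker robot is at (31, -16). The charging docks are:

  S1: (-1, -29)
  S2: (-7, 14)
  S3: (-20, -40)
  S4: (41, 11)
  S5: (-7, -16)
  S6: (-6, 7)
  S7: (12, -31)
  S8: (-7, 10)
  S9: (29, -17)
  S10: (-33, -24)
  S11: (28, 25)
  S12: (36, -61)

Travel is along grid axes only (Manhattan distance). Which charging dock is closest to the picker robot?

Distances from (31, -16):
S1: 45
S2: 68
S3: 75
S4: 37
S5: 38
S6: 60
S7: 34
S8: 64
S9: 3
S10: 72
S11: 44
S12: 50
Minimum: S9 at 3.

S9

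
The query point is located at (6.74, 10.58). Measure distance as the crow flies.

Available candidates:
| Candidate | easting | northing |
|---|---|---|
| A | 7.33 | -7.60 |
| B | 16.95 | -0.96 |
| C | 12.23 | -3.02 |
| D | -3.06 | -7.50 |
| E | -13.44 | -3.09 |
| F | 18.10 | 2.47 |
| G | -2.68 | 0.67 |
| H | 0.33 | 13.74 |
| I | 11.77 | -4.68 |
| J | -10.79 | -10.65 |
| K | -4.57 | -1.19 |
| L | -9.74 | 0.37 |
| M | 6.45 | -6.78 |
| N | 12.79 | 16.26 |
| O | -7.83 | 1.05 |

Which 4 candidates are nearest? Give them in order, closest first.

Distances from (6.74, 10.58):
A: 18.19
B: 15.41
C: 14.67
D: 20.57
E: 24.37
F: 13.96
G: 13.67
H: 7.15
I: 16.07
J: 27.53
K: 16.32
L: 19.39
M: 17.36
N: 8.30
O: 17.41
Sorted: H (7.15) < N (8.30) < G (13.67) < F (13.96) < C (14.67) < B (15.41) < …

H, N, G, F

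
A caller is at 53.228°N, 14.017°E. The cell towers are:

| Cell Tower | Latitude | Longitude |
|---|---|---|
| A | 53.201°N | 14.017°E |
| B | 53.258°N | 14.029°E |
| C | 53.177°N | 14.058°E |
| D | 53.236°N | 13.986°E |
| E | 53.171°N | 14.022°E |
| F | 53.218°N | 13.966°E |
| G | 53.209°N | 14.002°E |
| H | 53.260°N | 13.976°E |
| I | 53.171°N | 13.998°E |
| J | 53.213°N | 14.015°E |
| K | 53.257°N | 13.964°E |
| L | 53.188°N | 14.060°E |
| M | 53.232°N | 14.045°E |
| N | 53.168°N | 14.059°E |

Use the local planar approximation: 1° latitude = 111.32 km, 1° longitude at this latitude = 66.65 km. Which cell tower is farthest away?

N

Distances from 53.228°N, 14.017°E:
A: 3.006 km
B: 3.434 km
C: 6.301 km
D: 2.250 km
E: 6.354 km
F: 3.577 km
G: 2.339 km
H: 4.490 km
I: 6.470 km
J: 1.675 km
K: 4.785 km
L: 5.295 km
M: 1.919 km
N: 7.242 km
Maximum: N at 7.242 km.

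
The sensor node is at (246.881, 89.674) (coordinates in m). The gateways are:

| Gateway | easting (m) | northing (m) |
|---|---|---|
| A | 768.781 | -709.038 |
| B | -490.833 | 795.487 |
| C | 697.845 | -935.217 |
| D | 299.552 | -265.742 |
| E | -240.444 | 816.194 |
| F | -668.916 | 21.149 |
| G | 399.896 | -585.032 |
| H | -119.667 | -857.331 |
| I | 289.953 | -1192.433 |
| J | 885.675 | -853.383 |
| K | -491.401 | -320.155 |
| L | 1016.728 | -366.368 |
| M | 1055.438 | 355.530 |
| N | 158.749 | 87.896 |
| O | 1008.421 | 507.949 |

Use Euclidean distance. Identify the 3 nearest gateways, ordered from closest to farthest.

N, D, G

Distances from (246.881, 89.674):
A: 954.107 m
B: 1020.977 m
C: 1119.719 m
D: 359.298 m
E: 874.824 m
F: 918.357 m
G: 691.839 m
H: 1015.468 m
I: 1282.830 m
J: 1139.041 m
K: 844.405 m
L: 894.784 m
M: 851.143 m
N: 88.150 m
O: 868.848 m
Sorted: N (88.150 m) < D (359.298 m) < G (691.839 m) < K (844.405 m) < M (851.143 m) < …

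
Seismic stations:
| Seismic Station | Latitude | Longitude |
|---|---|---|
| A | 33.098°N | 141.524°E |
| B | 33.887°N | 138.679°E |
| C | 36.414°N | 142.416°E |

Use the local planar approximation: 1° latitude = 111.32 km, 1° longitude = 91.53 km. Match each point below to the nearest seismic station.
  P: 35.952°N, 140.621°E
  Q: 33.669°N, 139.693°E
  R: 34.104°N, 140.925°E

P→C; Q→B; R→A

P at 35.952°N, 140.621°E:
  A: 328.282 km
  B: 290.583 km
  C: 172.158 km
  → nearest: C (172.158 km)
Q at 33.669°N, 139.693°E:
  A: 179.241 km
  B: 95.932 km
  C: 394.327 km
  → nearest: B (95.932 km)
R at 34.104°N, 140.925°E:
  A: 124.689 km
  B: 206.991 km
  C: 291.119 km
  → nearest: A (124.689 km)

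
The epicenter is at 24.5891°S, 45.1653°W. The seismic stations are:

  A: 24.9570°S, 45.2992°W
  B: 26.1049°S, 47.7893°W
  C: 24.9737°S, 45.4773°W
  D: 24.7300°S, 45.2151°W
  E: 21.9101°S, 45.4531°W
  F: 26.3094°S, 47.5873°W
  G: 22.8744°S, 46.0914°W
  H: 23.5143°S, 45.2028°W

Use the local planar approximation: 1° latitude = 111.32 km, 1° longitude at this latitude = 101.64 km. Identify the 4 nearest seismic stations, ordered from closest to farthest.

Distances from 24.5891°S, 45.1653°W:
A: √((-0.3679·111.32)² + (-0.1339·101.64)²) = √(1677.281555 + 185.221103) = 43.1567 km
B: √((-1.5158·111.32)² + (-2.6240·101.64)²) = √(28472.801524 + 71130.682235) = 315.6002 km
C: √((-0.3846·111.32)² + (-0.3120·101.64)²) = √(1833.010510 + 1005.630648) = 53.2789 km
D: √((-0.1409·111.32)² + (-0.0498·101.64)²) = √(246.018849 + 25.620523) = 16.4815 km
E: √((2.6790·111.32)² + (-0.2878·101.64)²) = √(88938.914083 + 855.679036) = 299.6575 km
F: √((-1.7203·111.32)² + (-2.4220·101.64)²) = √(36673.703882 + 60600.692972) = 311.8884 km
G: √((1.7147·111.32)² + (-0.9261·101.64)²) = √(36435.328631 + 8860.231742) = 212.8275 km
H: √((1.0748·111.32)² + (-0.0375·101.64)²) = √(14315.341435 + 14.527532) = 119.7074 km
Sorted: D (16.4815 km) < A (43.1567 km) < C (53.2789 km) < H (119.7074 km) < G (212.8275 km) < E (299.6575 km) < …

D, A, C, H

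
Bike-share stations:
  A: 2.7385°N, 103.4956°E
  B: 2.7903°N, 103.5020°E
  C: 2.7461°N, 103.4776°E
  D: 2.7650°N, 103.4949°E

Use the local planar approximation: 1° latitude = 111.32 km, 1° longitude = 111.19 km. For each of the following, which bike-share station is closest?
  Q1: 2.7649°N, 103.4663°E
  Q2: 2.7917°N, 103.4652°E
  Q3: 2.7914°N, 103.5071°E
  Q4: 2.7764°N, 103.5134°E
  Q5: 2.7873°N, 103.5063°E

Q1→C; Q2→B; Q3→B; Q4→B; Q5→B

Q1 at 2.7649°N, 103.4663°E:
  A: 4.3875 km
  B: 4.8736 km
  C: 2.4410 km
  D: 3.1801 km
  → nearest: C (2.4410 km)
Q2 at 2.7917°N, 103.4652°E:
  A: 6.8190 km
  B: 4.0948 km
  C: 5.2601 km
  D: 4.4429 km
  → nearest: B (4.0948 km)
Q3 at 2.7914°N, 103.5071°E:
  A: 6.0261 km
  B: 0.5801 km
  C: 6.0157 km
  D: 3.2368 km
  → nearest: B (0.5801 km)
Q4 at 2.7764°N, 103.5134°E:
  A: 4.6602 km
  B: 2.0003 km
  C: 5.2175 km
  D: 2.4170 km
  → nearest: B (2.0003 km)
Q5 at 2.7873°N, 103.5063°E:
  A: 5.5612 km
  B: 0.5832 km
  C: 5.5873 km
  D: 2.7873 km
  → nearest: B (0.5832 km)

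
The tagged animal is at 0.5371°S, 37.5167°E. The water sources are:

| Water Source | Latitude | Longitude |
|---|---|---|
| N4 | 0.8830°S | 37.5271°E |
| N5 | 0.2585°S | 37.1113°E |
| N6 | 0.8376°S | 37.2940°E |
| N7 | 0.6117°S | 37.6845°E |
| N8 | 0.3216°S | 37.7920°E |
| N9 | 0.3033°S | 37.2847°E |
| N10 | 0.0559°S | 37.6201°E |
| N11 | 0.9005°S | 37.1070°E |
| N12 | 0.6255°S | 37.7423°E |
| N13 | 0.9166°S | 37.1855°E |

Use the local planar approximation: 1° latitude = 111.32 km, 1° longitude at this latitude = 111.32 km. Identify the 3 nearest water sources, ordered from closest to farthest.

N7, N12, N9

Distances from 0.5371°S, 37.5167°E:
N4: √((-0.3459·111.32)² + (0.0104·111.32)²) = √(1482.680307 + 1.340334) = 38.5230 km
N5: √((0.2786·111.32)² + (-0.4054·111.32)²) = √(961.852813 + 2036.638194) = 54.7585 km
N6: √((-0.3005·111.32)² + (-0.2227·111.32)²) = √(1119.013557 + 614.591896) = 41.6366 km
N7: √((-0.0746·111.32)² + (0.1678·111.32)²) = √(68.964255 + 348.923571) = 20.4423 km
N8: √((0.2155·111.32)² + (0.2753·111.32)²) = √(575.494191 + 939.201588) = 38.9191 km
N9: √((0.2338·111.32)² + (-0.2320·111.32)²) = √(677.384740 + 666.994673) = 36.6658 km
N10: √((0.4812·111.32)² + (0.1034·111.32)²) = √(2869.443202 + 132.491334) = 54.7899 km
N11: √((-0.3634·111.32)² + (-0.4097·111.32)²) = √(1636.500873 + 2080.071786) = 60.9637 km
N12: √((-0.0884·111.32)² + (0.2256·111.32)²) = √(96.839140 + 630.702549) = 26.9730 km
N13: √((-0.3795·111.32)² + (-0.3312·111.32)²) = √(1784.719446 + 1359.336729) = 56.0719 km
Sorted: N7 (20.4423 km) < N12 (26.9730 km) < N9 (36.6658 km) < N4 (38.5230 km) < N8 (38.9191 km) < …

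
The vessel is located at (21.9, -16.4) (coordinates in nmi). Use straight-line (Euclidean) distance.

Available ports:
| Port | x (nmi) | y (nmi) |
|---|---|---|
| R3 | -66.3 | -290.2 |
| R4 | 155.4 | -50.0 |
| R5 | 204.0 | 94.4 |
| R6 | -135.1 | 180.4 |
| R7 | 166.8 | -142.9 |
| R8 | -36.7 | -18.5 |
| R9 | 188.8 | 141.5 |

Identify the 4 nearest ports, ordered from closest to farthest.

Distances from (21.9, -16.4):
R3: √((-88.2)² + (-273.8)²) = √(7779.240 + 74966.440) = 287.7 nmi
R4: √((133.5)² + (-33.6)²) = √(17822.250 + 1128.960) = 137.7 nmi
R5: √((182.1)² + (110.8)²) = √(33160.410 + 12276.640) = 213.2 nmi
R6: √((-157.0)² + (196.8)²) = √(24649.000 + 38730.240) = 251.8 nmi
R7: √((144.9)² + (-126.5)²) = √(20996.010 + 16002.250) = 192.3 nmi
R8: √((-58.6)² + (-2.1)²) = √(3433.960 + 4.410) = 58.6 nmi
R9: √((166.9)² + (157.9)²) = √(27855.610 + 24932.410) = 229.8 nmi
Sorted: R8 (58.6 nmi) < R4 (137.7 nmi) < R7 (192.3 nmi) < R5 (213.2 nmi) < R9 (229.8 nmi) < R6 (251.8 nmi) < …

R8, R4, R7, R5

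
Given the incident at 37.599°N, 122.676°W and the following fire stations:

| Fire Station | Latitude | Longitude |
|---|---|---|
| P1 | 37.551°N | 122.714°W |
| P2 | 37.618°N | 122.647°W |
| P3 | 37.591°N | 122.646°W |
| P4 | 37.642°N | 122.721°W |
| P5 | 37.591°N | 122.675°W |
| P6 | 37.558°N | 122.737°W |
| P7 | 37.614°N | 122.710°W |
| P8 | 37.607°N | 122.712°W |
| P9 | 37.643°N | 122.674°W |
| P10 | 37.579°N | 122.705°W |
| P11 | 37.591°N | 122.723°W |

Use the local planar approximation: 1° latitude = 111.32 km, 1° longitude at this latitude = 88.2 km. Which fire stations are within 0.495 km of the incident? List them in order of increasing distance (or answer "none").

Distances from 37.599°N, 122.676°W:
P1: 6.308 km
P2: 3.319 km
P3: 2.792 km
P4: 6.218 km
P5: 0.895 km
P6: 7.055 km
P7: 3.432 km
P8: 3.298 km
P9: 4.901 km
P10: 3.391 km
P11: 4.240 km
Threshold 0.495 km: none within range.

none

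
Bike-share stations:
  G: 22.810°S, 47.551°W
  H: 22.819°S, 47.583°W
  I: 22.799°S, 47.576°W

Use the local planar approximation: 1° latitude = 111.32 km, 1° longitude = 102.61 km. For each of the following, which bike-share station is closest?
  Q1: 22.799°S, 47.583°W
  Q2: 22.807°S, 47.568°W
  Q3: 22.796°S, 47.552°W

Q1 at 22.799°S, 47.583°W:
  G: 3.504 km
  H: 2.226 km
  I: 0.718 km
  → nearest: I (0.718 km)
Q2 at 22.807°S, 47.568°W:
  G: 1.776 km
  H: 2.038 km
  I: 1.211 km
  → nearest: I (1.211 km)
Q3 at 22.796°S, 47.552°W:
  G: 1.562 km
  H: 4.083 km
  I: 2.485 km
  → nearest: G (1.562 km)

Q1→I; Q2→I; Q3→G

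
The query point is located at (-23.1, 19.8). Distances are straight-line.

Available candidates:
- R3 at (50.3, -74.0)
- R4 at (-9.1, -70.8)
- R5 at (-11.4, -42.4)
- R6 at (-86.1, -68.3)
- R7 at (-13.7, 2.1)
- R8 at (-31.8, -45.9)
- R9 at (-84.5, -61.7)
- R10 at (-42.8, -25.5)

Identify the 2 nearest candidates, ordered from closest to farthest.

Distances from (-23.1, 19.8):
R3: √((73.4)² + (-93.8)²) = √(5387.560 + 8798.440) = 119.1
R4: √((14.0)² + (-90.6)²) = √(196.000 + 8208.360) = 91.7
R5: √((11.7)² + (-62.2)²) = √(136.890 + 3868.840) = 63.3
R6: √((-63.0)² + (-88.1)²) = √(3969.000 + 7761.610) = 108.3
R7: √((9.4)² + (-17.7)²) = √(88.360 + 313.290) = 20.0
R8: √((-8.7)² + (-65.7)²) = √(75.690 + 4316.490) = 66.3
R9: √((-61.4)² + (-81.5)²) = √(3769.960 + 6642.250) = 102.0
R10: √((-19.7)² + (-45.3)²) = √(388.090 + 2052.090) = 49.4
Sorted: R7 (20.0) < R10 (49.4) < R5 (63.3) < R8 (66.3) < …

R7, R10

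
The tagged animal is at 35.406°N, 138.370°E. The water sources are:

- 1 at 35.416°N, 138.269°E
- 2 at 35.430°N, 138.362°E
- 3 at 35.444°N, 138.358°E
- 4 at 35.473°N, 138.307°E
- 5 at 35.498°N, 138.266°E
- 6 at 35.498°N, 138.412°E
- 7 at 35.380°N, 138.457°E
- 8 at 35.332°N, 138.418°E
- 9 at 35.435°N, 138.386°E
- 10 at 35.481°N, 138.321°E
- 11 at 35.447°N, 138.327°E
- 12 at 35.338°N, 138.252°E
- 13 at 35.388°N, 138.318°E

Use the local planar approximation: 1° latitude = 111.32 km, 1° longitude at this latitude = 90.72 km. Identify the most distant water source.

5

Distances from 35.406°N, 138.370°E:
1: √((0.010·111.32)² + (-0.101·90.72)²) = √(1.23921 + 83.95544) = 9.230 km
2: √((0.024·111.32)² + (-0.008·90.72)²) = √(7.13787 + 0.52673) = 2.769 km
3: √((0.038·111.32)² + (-0.012·90.72)²) = √(17.89425 + 1.18514) = 4.368 km
4: √((0.067·111.32)² + (-0.063·90.72)²) = √(55.62833 + 32.66534) = 9.396 km
5: √((0.092·111.32)² + (-0.104·90.72)²) = √(104.88709 + 89.01696) = 13.925 km
6: √((0.092·111.32)² + (0.042·90.72)²) = √(104.88709 + 14.51793) = 10.927 km
7: √((-0.026·111.32)² + (0.087·90.72)²) = √(8.37709 + 62.29377) = 8.407 km
8: √((-0.074·111.32)² + (0.048·90.72)²) = √(67.85937 + 18.96219) = 9.318 km
9: √((0.029·111.32)² + (0.016·90.72)²) = √(10.42179 + 2.10691) = 3.540 km
10: √((0.075·111.32)² + (-0.049·90.72)²) = √(69.70580 + 19.76051) = 9.459 km
11: √((0.041·111.32)² + (-0.043·90.72)²) = √(20.83119 + 15.21749) = 6.004 km
12: √((-0.068·111.32)² + (-0.118·90.72)²) = √(57.30127 + 114.59617) = 13.111 km
13: √((-0.018·111.32)² + (-0.052·90.72)²) = √(4.01505 + 22.25424) = 5.125 km
Maximum: 5 at 13.925 km.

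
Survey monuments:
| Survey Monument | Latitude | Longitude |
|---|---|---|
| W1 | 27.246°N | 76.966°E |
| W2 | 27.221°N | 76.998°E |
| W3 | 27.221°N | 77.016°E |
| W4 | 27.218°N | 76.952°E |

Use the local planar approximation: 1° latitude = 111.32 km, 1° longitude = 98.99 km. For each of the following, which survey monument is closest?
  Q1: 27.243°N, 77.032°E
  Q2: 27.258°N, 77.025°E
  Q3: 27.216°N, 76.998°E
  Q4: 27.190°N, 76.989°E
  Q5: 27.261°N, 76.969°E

Q1→W3; Q2→W3; Q3→W2; Q4→W2; Q5→W1

Q1 at 27.243°N, 77.032°E:
  W1: 6.542 km
  W2: 4.162 km
  W3: 2.917 km
  W4: 8.394 km
  → nearest: W3 (2.917 km)
Q2 at 27.258°N, 77.025°E:
  W1: 5.991 km
  W2: 4.910 km
  W3: 4.214 km
  W4: 8.488 km
  → nearest: W3 (4.214 km)
Q3 at 27.216°N, 76.998°E:
  W1: 4.603 km
  W2: 0.557 km
  W3: 1.867 km
  W4: 4.559 km
  → nearest: W2 (0.557 km)
Q4 at 27.190°N, 76.989°E:
  W1: 6.637 km
  W2: 3.564 km
  W3: 4.365 km
  W4: 4.809 km
  → nearest: W2 (3.564 km)
Q5 at 27.261°N, 76.969°E:
  W1: 1.696 km
  W2: 5.298 km
  W3: 6.440 km
  W4: 5.074 km
  → nearest: W1 (1.696 km)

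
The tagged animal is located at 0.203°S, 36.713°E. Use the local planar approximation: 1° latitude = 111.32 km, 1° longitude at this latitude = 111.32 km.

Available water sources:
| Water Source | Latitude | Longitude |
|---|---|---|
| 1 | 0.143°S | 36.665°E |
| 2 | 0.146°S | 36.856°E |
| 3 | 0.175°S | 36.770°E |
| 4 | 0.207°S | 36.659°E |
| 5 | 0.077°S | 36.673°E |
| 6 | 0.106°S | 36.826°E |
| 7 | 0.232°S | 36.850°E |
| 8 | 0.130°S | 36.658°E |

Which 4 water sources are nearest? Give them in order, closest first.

4, 3, 1, 8

Distances from 0.203°S, 36.713°E:
1: √((0.060·111.32)² + (-0.048·111.32)²) = √(44.61171 + 28.55150) = 8.554 km
2: √((0.057·111.32)² + (0.143·111.32)²) = √(40.26207 + 253.40692) = 17.137 km
3: √((0.028·111.32)² + (0.057·111.32)²) = √(9.71544 + 40.26207) = 7.069 km
4: √((-0.004·111.32)² + (-0.054·111.32)²) = √(0.19827 + 36.13549) = 6.028 km
5: √((0.126·111.32)² + (-0.040·111.32)²) = √(196.73765 + 19.82743) = 14.716 km
6: √((0.097·111.32)² + (0.113·111.32)²) = √(116.59767 + 158.23527) = 16.578 km
7: √((-0.029·111.32)² + (0.137·111.32)²) = √(10.42179 + 232.58812) = 15.589 km
8: √((0.073·111.32)² + (-0.055·111.32)²) = √(66.03773 + 37.48623) = 10.175 km
Sorted: 4 (6.028 km) < 3 (7.069 km) < 1 (8.554 km) < 8 (10.175 km) < 5 (14.716 km) < 7 (15.589 km) < …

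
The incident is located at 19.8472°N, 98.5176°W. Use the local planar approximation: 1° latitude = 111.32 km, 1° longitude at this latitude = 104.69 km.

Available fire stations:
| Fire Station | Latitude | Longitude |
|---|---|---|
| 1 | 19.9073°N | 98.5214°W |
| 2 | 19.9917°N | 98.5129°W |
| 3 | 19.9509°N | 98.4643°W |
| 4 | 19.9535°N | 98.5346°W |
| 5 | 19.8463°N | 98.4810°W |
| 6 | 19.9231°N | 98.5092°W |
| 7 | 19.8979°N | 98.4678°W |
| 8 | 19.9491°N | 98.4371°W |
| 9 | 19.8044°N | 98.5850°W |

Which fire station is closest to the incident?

Distances from 19.8472°N, 98.5176°W:
1: √((0.0601·111.32)² + (-0.0038·104.69)²) = √(44.760542 + 0.158262) = 6.7021 km
2: √((0.1445·111.32)² + (0.0047·104.69)²) = √(258.751031 + 0.242106) = 16.0933 km
3: √((0.1037·111.32)² + (0.0533·104.69)²) = √(133.261258 + 31.136143) = 12.8218 km
4: √((0.1063·111.32)² + (-0.0170·104.69)²) = √(140.027368 + 3.167439) = 11.9664 km
5: √((-0.0009·111.32)² + (0.0366·104.69)²) = √(0.010038 + 14.681572) = 3.8330 km
6: √((0.0759·111.32)² + (0.0084·104.69)²) = √(71.388778 + 0.773337) = 8.4948 km
7: √((0.0507·111.32)² + (0.0498·104.69)²) = √(31.853878 + 27.181229) = 7.6834 km
8: √((0.1019·111.32)² + (0.0805·104.69)²) = √(128.675174 + 71.023515) = 14.1315 km
9: √((-0.0428·111.32)² + (-0.0674·104.69)²) = √(22.700422 + 49.788632) = 8.5141 km
Minimum: 5 at 3.8330 km.

5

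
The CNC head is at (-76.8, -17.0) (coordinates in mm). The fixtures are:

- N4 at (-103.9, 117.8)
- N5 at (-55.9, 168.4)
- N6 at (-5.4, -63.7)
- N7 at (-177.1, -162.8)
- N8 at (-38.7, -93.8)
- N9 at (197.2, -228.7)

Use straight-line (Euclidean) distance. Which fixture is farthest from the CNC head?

N9

Distances from (-76.8, -17.0):
N4: √((-27.1)² + (134.8)²) = √(734.410 + 18171.040) = 137.5 mm
N5: √((20.9)² + (185.4)²) = √(436.810 + 34373.160) = 186.6 mm
N6: √((71.4)² + (-46.7)²) = √(5097.960 + 2180.890) = 85.3 mm
N7: √((-100.3)² + (-145.8)²) = √(10060.090 + 21257.640) = 177.0 mm
N8: √((38.1)² + (-76.8)²) = √(1451.610 + 5898.240) = 85.7 mm
N9: √((274.0)² + (-211.7)²) = √(75076.000 + 44816.890) = 346.3 mm
Maximum: N9 at 346.3 mm.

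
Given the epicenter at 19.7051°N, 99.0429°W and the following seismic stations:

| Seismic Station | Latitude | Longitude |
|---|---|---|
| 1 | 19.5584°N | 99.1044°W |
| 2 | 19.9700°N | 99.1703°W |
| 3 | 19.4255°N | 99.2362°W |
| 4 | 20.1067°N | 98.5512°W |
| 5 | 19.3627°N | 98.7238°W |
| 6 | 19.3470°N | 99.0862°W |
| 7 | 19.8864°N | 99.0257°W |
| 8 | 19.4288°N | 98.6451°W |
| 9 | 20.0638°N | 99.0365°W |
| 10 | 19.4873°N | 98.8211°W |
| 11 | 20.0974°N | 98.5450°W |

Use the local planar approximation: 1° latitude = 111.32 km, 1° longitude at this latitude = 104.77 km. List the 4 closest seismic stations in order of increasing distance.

1, 7, 2, 10

Distances from 19.7051°N, 99.0429°W:
1: √((-0.1467·111.32)² + (-0.0615·104.77)²) = √(266.689933 + 41.516824) = 17.5558 km
2: √((0.2649·111.32)² + (-0.1274·104.77)²) = √(869.581540 + 178.161042) = 32.3689 km
3: √((-0.2796·111.32)² + (-0.1933·104.77)²) = √(968.770107 + 410.145165) = 37.1337 km
4: √((0.4016·111.32)² + (0.4917·104.77)²) = √(1998.636450 + 2653.837364) = 68.2090 km
5: √((-0.3424·111.32)² + (0.3191·104.77)²) = √(1452.827017 + 1117.705778) = 50.7004 km
6: √((-0.3581·111.32)² + (-0.0433·104.77)²) = √(1589.113940 + 20.580204) = 40.1210 km
7: √((0.1813·111.32)² + (0.0172·104.77)²) = √(407.325879 + 3.247363) = 20.2626 km
8: √((-0.2763·111.32)² + (0.3978·104.77)²) = √(946.037094 + 1737.014506) = 51.7982 km
9: √((0.3587·111.32)² + (0.0064·104.77)²) = √(1594.443552 + 0.449608) = 39.9361 km
10: √((-0.2178·111.32)² + (0.2218·104.77)²) = √(587.844076 + 540.003993) = 33.5834 km
11: √((0.3923·111.32)² + (0.4979·104.77)²) = √(1907.141917 + 2721.185451) = 68.0318 km
Sorted: 1 (17.5558 km) < 7 (20.2626 km) < 2 (32.3689 km) < 10 (33.5834 km) < 3 (37.1337 km) < 9 (39.9361 km) < …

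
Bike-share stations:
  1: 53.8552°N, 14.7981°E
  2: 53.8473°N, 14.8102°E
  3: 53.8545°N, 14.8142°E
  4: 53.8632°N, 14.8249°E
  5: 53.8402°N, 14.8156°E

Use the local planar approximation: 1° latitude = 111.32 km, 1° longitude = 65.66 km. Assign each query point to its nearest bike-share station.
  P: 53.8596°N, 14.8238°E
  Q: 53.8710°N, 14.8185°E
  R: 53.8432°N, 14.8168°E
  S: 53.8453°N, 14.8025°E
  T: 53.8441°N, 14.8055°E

P at 53.8596°N, 14.8238°E:
  1: 1.7571 km
  2: 1.6347 km
  3: 0.8483 km
  4: 0.4072 km
  5: 2.2257 km
  → nearest: 4 (0.4072 km)
Q at 53.8710°N, 14.8185°E:
  1: 2.2108 km
  2: 2.6940 km
  3: 1.8584 km
  4: 0.9646 km
  5: 3.4339 km
  → nearest: 4 (0.9646 km)
R at 53.8432°N, 14.8168°E:
  1: 1.8144 km
  2: 0.6294 km
  3: 1.2694 km
  4: 2.2890 km
  5: 0.3431 km
  → nearest: 5 (0.3431 km)
S at 53.8453°N, 14.8025°E:
  1: 1.1393 km
  2: 0.5524 km
  3: 1.2802 km
  4: 2.4766 km
  5: 1.0306 km
  → nearest: 2 (0.5524 km)
T at 53.8441°N, 14.8055°E:
  1: 1.3277 km
  2: 0.4713 km
  3: 1.2910 km
  4: 2.4786 km
  5: 0.7926 km
  → nearest: 2 (0.4713 km)

P→4; Q→4; R→5; S→2; T→2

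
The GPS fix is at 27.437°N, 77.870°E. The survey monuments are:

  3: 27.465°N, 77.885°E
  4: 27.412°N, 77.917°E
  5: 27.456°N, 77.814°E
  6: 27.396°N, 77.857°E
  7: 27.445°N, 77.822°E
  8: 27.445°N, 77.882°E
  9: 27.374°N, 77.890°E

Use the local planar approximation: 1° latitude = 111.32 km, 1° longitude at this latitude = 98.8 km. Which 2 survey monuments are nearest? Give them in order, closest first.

Distances from 27.437°N, 77.870°E:
3: √((0.028·111.32)² + (0.015·98.8)²) = √(9.71544 + 2.19632) = 3.451 km
4: √((-0.025·111.32)² + (0.047·98.8)²) = √(7.74509 + 21.56302) = 5.414 km
5: √((0.019·111.32)² + (-0.056·98.8)²) = √(4.47356 + 30.61188) = 5.923 km
6: √((-0.041·111.32)² + (-0.013·98.8)²) = √(20.83119 + 1.64968) = 4.741 km
7: √((0.008·111.32)² + (-0.048·98.8)²) = √(0.79310 + 22.49036) = 4.825 km
8: √((0.008·111.32)² + (0.012·98.8)²) = √(0.79310 + 1.40565) = 1.483 km
9: √((-0.063·111.32)² + (0.020·98.8)²) = √(49.18441 + 3.90458) = 7.286 km
Sorted: 8 (1.483 km) < 3 (3.451 km) < 6 (4.741 km) < 7 (4.825 km) < …

8, 3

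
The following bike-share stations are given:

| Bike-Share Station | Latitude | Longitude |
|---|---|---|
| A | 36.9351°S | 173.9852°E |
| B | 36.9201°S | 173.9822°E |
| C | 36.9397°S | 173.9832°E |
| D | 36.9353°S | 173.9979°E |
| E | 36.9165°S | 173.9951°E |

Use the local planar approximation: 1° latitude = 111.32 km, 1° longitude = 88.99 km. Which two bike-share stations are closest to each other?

Pairwise distances:
A–B: 1.6910 km
A–C: 0.5421 km
A–D: 1.1304 km
A–E: 2.2502 km
B–C: 2.1837 km
B–D: 2.1943 km
B–E: 1.2159 km
C–D: 1.3968 km
C–E: 2.7913 km
D–E: 2.1076 km
Closest pair: A–C at 0.5421 km.

A and C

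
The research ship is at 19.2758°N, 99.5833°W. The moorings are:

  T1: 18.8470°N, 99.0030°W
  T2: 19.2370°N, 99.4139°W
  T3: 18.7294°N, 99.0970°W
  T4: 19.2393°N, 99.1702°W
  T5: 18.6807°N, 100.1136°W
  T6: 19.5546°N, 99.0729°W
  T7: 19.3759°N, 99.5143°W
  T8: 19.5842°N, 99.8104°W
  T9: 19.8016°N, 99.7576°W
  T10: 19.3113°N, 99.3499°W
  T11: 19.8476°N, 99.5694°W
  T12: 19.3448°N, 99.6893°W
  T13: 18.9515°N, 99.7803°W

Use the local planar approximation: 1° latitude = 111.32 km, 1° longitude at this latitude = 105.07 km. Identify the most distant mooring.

T5

Distances from 19.2758°N, 99.5833°W:
T1: √((-0.4288·111.32)² + (0.5803·105.07)²) = √(2278.536283 + 3717.599539) = 77.4347 km
T2: √((-0.0388·111.32)² + (0.1694·105.07)²) = √(18.655627 + 316.799346) = 18.3154 km
T3: √((-0.5464·111.32)² + (0.4863·105.07)²) = √(3699.710794 + 2610.754310) = 79.4384 km
T4: √((-0.0365·111.32)² + (0.4131·105.07)²) = √(16.509432 + 1883.943415) = 43.5942 km
T5: √((-0.5951·111.32)² + (-0.5303·105.07)²) = √(4388.603002 + 3104.564726) = 86.5631 km
T6: √((0.2788·111.32)² + (0.5104·105.07)²) = √(963.234289 + 2875.933210) = 61.9610 km
T7: √((0.1001·111.32)² + (0.0690·105.07)²) = √(124.169391 + 52.560035) = 13.2940 km
T8: √((0.3084·111.32)² + (-0.2271·105.07)²) = √(1178.623603 + 569.366267) = 41.8090 km
T9: √((0.5258·111.32)² + (-0.1743·105.07)²) = √(3426.001580 + 335.391644) = 61.3302 km
T10: √((0.0355·111.32)² + (0.2334·105.07)²) = √(15.617197 + 601.394107) = 24.8397 km
T11: √((0.5718·111.32)² + (0.0139·105.07)²) = √(4051.675893 + 2.132981) = 63.6695 km
T12: √((0.0690·111.32)² + (-0.1060·105.07)²) = √(58.998990 + 124.042124) = 13.5293 km
T13: √((-0.3243·111.32)² + (-0.1970·105.07)²) = √(1303.287688 + 428.439907) = 41.6140 km
Maximum: T5 at 86.5631 km.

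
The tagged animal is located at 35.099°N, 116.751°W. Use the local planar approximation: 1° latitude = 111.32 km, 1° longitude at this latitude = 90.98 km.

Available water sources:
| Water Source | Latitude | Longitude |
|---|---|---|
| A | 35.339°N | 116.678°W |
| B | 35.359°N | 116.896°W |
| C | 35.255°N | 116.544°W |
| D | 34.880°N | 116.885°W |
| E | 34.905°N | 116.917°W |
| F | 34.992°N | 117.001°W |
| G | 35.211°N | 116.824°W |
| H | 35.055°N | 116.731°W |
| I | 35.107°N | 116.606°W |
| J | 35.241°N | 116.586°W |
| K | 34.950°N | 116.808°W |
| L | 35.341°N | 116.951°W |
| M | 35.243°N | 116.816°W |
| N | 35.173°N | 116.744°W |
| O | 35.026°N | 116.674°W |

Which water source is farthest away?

Distances from 35.099°N, 116.751°W:
A: 27.530 km
B: 31.808 km
C: 25.617 km
D: 27.257 km
E: 26.353 km
F: 25.675 km
G: 14.126 km
H: 5.225 km
I: 13.222 km
J: 21.800 km
K: 17.378 km
L: 32.509 km
M: 17.086 km
N: 8.262 km
O: 10.729 km
Maximum: L at 32.509 km.

L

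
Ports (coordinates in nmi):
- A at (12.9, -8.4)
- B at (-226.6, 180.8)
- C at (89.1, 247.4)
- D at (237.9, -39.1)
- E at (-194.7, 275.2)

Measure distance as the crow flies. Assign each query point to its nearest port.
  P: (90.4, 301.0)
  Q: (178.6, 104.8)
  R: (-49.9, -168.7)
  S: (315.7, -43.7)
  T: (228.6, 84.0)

P→C; Q→D; R→A; S→D; T→D

P at (90.4, 301.0):
  A: 319.0 nmi
  B: 339.0 nmi
  C: 53.6 nmi
  D: 370.7 nmi
  E: 286.3 nmi
  → nearest: C (53.6 nmi)
Q at (178.6, 104.8):
  A: 200.7 nmi
  B: 412.3 nmi
  C: 168.4 nmi
  D: 155.6 nmi
  E: 410.4 nmi
  → nearest: D (155.6 nmi)
R at (-49.9, -168.7):
  A: 172.2 nmi
  B: 391.6 nmi
  C: 438.7 nmi
  D: 315.6 nmi
  E: 466.9 nmi
  → nearest: A (172.2 nmi)
S at (315.7, -43.7):
  A: 304.9 nmi
  B: 586.9 nmi
  C: 368.9 nmi
  D: 77.9 nmi
  E: 601.8 nmi
  → nearest: D (77.9 nmi)
T at (228.6, 84.0):
  A: 234.7 nmi
  B: 465.4 nmi
  C: 214.8 nmi
  D: 123.5 nmi
  E: 464.5 nmi
  → nearest: D (123.5 nmi)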